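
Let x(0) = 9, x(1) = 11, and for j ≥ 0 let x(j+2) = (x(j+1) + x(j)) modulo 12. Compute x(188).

We have x(0) = 9, x(1) = 11, x(2) = 8, x(3) = 7, x(4) = 3, x(5) = 10, x(6) = 1, x(7) = 11, x(8) = 0, x(9) = 11, x(10) = 11, x(11) = 10, x(12) = 9, x(13) = 7, x(14) = 4, x(15) = 11, x(16) = 3, x(17) = 2, x(18) = 5, x(19) = 7, x(20) = 0, x(21) = 7, x(22) = 7, x(23) = 2, x(24) = 9, x(25) = 11.
Since (x(24), x(25)) = (x(0), x(1)) = (9, 11) (two consecutive terms determine the rest), the sequence is periodic with period 24.
So x(188) = x(0 + ((188-0) mod 24)) = x(20) = 0.

0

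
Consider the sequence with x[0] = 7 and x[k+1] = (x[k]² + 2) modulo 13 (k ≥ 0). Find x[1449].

We have x[0] = 7, x[1] = 12, x[2] = 3, x[3] = 11, x[4] = 6, x[5] = 12.
Since x[5] = x[1] = 12, the sequence is eventually periodic: after a pre-period of length 1 it cycles with period 4.
For k ≥ 1, x[k] depends only on (k - 1) mod 4. (1449 - 1) mod 4 = 0, so x[1449] = x[1] = 12.

12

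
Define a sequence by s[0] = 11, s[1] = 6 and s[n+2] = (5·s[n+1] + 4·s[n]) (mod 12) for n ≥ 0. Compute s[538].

2

Listing terms: s[0] = 11, s[1] = 6, s[2] = 2, s[3] = 10, s[4] = 10, s[5] = 6, s[6] = 10, s[7] = 2, s[8] = 2, s[9] = 6, s[10] = 2.
Since (s[9], s[10]) = (s[1], s[2]) = (6, 2) (two consecutive terms determine the rest), the sequence is eventually periodic: after a pre-period of length 1 it cycles with period 8.
For n ≥ 1, s[n] depends only on (n - 1) mod 8. (538 - 1) mod 8 = 1, so s[538] = s[2] = 2.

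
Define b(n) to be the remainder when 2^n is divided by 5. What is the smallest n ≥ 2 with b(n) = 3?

3

We have b(1) = 2, b(2) = 4, b(3) = 3, b(4) = 1, b(5) = 2.
Since b(5) = b(1) = 2, the sequence is periodic with period 4.
The value 3 first appears (with n ≥ 2) at b(3).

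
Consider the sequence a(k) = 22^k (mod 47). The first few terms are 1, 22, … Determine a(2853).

Listing terms: a(0) = 1, a(1) = 22, a(2) = 14, a(3) = 26, a(4) = 8, a(5) = 35, a(6) = 18, a(7) = 20, a(8) = 17, a(9) = 45, a(10) = 3, a(11) = 19, a(12) = 42, a(13) = 31, a(14) = 24, a(15) = 11, a(16) = 7, a(17) = 13, a(18) = 4, a(19) = 41, a(20) = 9, a(21) = 10, a(22) = 32, a(23) = 46, a(24) = 25, a(25) = 33, a(26) = 21, a(27) = 39, a(28) = 12, a(29) = 29, a(30) = 27, a(31) = 30, a(32) = 2, a(33) = 44, a(34) = 28, a(35) = 5, a(36) = 16, a(37) = 23, a(38) = 36, a(39) = 40, a(40) = 34, a(41) = 43, a(42) = 6, a(43) = 38, a(44) = 37, a(45) = 15, a(46) = 1.
Since a(46) = a(0) = 1, the sequence is periodic with period 46.
So a(2853) = a(0 + ((2853-0) mod 46)) = a(1) = 22.

22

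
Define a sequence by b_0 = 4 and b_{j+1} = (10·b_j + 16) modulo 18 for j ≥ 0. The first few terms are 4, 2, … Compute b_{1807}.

b_0 = 4, b_1 = 2, b_2 = 0, b_3 = 16, b_4 = 14, b_5 = 12, b_6 = 10, b_7 = 8, b_8 = 6, b_9 = 4.
Since b_9 = b_0 = 4, the sequence is periodic with period 9.
(1807 - 0) mod 9 = 7, so b_{1807} = b_7 = 8.

8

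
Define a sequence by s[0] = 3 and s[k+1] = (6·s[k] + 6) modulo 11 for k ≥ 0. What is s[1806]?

0

We have s[0] = 3; s[1] = 2; s[2] = 7; s[3] = 4; s[4] = 8; s[5] = 10; s[6] = 0; s[7] = 6; s[8] = 9; s[9] = 5; s[10] = 3.
The sequence repeats with period 10.
So s[1806] = s[0 + ((1806-0) mod 10)] = s[6] = 0.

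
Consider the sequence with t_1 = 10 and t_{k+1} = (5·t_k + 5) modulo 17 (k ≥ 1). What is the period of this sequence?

t_1 = 10,  t_2 = 4,  t_3 = 8,  t_4 = 11,  t_5 = 9,  t_6 = 16,  t_7 = 0,  t_8 = 5,  t_9 = 13,  t_{10} = 2,  t_{11} = 15,  t_{12} = 12,  t_{13} = 14,  t_{14} = 7,  t_{15} = 6,  t_{16} = 1,  t_{17} = 10.
The sequence repeats with period 16.

16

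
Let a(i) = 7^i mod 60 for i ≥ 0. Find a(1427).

Listing terms: a(0) = 1,  a(1) = 7,  a(2) = 49,  a(3) = 43,  a(4) = 1.
Since a(4) = a(0) = 1, the sequence is periodic with period 4.
So a(1427) = a(0 + ((1427-0) mod 4)) = a(3) = 43.

43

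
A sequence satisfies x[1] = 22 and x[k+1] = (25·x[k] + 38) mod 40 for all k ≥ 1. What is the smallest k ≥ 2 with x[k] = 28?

2

We have x[1] = 22,  x[2] = 28,  x[3] = 18,  x[4] = 8,  x[5] = 38,  x[6] = 28.
Since x[6] = x[2] = 28, the sequence is eventually periodic: after a pre-period of length 1 it cycles with period 4.
The value 28 first appears (with k ≥ 2) at x[2].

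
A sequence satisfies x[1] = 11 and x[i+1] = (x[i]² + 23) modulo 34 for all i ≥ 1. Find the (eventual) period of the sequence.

We have x[1] = 11,  x[2] = 8,  x[3] = 19,  x[4] = 10,  x[5] = 21,  x[6] = 22,  x[7] = 31,  x[8] = 32,  x[9] = 27,  x[10] = 4,  x[11] = 5,  x[12] = 14,  x[13] = 15,  x[14] = 10.
Since x[14] = x[4] = 10, the sequence is eventually periodic: after a pre-period of length 3 it cycles with period 10.

10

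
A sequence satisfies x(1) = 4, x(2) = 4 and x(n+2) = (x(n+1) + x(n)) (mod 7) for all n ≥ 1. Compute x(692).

5

We have x(1) = 4, x(2) = 4, x(3) = 1, x(4) = 5, x(5) = 6, x(6) = 4, x(7) = 3, x(8) = 0, x(9) = 3, x(10) = 3, x(11) = 6, x(12) = 2, x(13) = 1, x(14) = 3, x(15) = 4, x(16) = 0, x(17) = 4, x(18) = 4.
The sequence repeats with period 16.
So x(692) = x(1 + ((692-1) mod 16)) = x(4) = 5.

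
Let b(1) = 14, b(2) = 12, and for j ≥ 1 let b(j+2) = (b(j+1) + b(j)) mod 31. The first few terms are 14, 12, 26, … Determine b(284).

7

b(1) = 14; b(2) = 12; b(3) = 26; b(4) = 7; b(5) = 2; b(6) = 9; b(7) = 11; b(8) = 20; b(9) = 0; b(10) = 20; b(11) = 20; b(12) = 9; b(13) = 29; b(14) = 7; b(15) = 5; b(16) = 12; b(17) = 17; b(18) = 29; b(19) = 15; b(20) = 13; b(21) = 28; b(22) = 10; b(23) = 7; b(24) = 17; b(25) = 24; b(26) = 10; b(27) = 3; b(28) = 13; b(29) = 16; b(30) = 29; b(31) = 14; b(32) = 12.
The sequence repeats with period 30.
So b(284) = b(1 + ((284-1) mod 30)) = b(14) = 7.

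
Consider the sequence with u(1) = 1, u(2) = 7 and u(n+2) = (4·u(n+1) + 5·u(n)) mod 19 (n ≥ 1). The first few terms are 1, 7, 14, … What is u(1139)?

Listing terms: u(1) = 1, u(2) = 7, u(3) = 14, u(4) = 15, u(5) = 16, u(6) = 6, u(7) = 9, u(8) = 9, u(9) = 5, u(10) = 8, u(11) = 0, u(12) = 2, u(13) = 8, u(14) = 4, u(15) = 18, u(16) = 16, u(17) = 2, u(18) = 12, u(19) = 1, u(20) = 7.
The sequence repeats with period 18.
(1139 - 1) mod 18 = 4, so u(1139) = u(5) = 16.

16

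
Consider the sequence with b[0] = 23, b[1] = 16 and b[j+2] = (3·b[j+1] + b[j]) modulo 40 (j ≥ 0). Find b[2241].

Listing terms: b[0] = 23,  b[1] = 16,  b[2] = 31,  b[3] = 29,  b[4] = 38,  b[5] = 23,  b[6] = 27,  b[7] = 24,  b[8] = 19,  b[9] = 1,  b[10] = 22,  b[11] = 27,  b[12] = 23,  b[13] = 16.
Since (b[12], b[13]) = (b[0], b[1]) = (23, 16) (two consecutive terms determine the rest), the sequence is periodic with period 12.
(2241 - 0) mod 12 = 9, so b[2241] = b[9] = 1.

1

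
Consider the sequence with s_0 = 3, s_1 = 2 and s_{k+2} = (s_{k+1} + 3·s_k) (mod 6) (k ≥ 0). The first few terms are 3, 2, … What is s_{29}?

5

We have s_0 = 3; s_1 = 2; s_2 = 5; s_3 = 5; s_4 = 2; s_5 = 5.
Since (s_4, s_5) = (s_1, s_2) = (2, 5) (two consecutive terms determine the rest), the sequence is eventually periodic: after a pre-period of length 1 it cycles with period 3.
For k ≥ 1, s_k depends only on (k - 1) mod 3. (29 - 1) mod 3 = 1, so s_{29} = s_2 = 5.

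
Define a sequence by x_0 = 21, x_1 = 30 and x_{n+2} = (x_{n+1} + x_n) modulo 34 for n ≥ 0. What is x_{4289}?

We have x_0 = 21, x_1 = 30, x_2 = 17, x_3 = 13, x_4 = 30, x_5 = 9, x_6 = 5, x_7 = 14, x_8 = 19, x_9 = 33, x_{10} = 18, x_{11} = 17, x_{12} = 1, x_{13} = 18, x_{14} = 19, x_{15} = 3, x_{16} = 22, x_{17} = 25, x_{18} = 13, x_{19} = 4, x_{20} = 17, x_{21} = 21, x_{22} = 4, x_{23} = 25, x_{24} = 29, x_{25} = 20, x_{26} = 15, x_{27} = 1, x_{28} = 16, x_{29} = 17, x_{30} = 33, x_{31} = 16, x_{32} = 15, x_{33} = 31, x_{34} = 12, x_{35} = 9, x_{36} = 21, x_{37} = 30.
Since (x_{36}, x_{37}) = (x_0, x_1) = (21, 30) (two consecutive terms determine the rest), the sequence is periodic with period 36.
So x_{4289} = x_{0 + ((4289-0) mod 36)} = x_5 = 9.

9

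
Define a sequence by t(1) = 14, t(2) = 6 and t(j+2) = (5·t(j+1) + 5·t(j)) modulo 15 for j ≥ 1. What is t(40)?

5

Computing terms: t(1) = 14, t(2) = 6, t(3) = 10, t(4) = 5, t(5) = 0, t(6) = 10, t(7) = 5.
Since (t(6), t(7)) = (t(3), t(4)) = (10, 5) (two consecutive terms determine the rest), the sequence is eventually periodic: after a pre-period of length 2 it cycles with period 3.
For j ≥ 3, t(j) depends only on (j - 3) mod 3. (40 - 3) mod 3 = 1, so t(40) = t(4) = 5.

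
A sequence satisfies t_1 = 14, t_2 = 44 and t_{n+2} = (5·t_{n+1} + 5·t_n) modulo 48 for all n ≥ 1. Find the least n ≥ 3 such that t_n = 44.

8

We have t_1 = 14; t_2 = 44; t_3 = 2; t_4 = 38; t_5 = 8; t_6 = 38; t_7 = 38; t_8 = 44; t_9 = 26; t_{10} = 14; t_{11} = 8; t_{12} = 14; t_{13} = 14; t_{14} = 44.
The sequence repeats with period 12.
The value 44 first appears (with n ≥ 3) at t_8.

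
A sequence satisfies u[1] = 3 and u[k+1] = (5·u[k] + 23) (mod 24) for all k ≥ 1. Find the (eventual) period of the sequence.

Listing terms: u[1] = 3; u[2] = 14; u[3] = 21; u[4] = 8; u[5] = 15; u[6] = 2; u[7] = 9; u[8] = 20; u[9] = 3.
The sequence repeats with period 8.

8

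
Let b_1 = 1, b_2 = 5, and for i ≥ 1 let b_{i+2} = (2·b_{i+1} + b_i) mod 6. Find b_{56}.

3

Computing terms: b_1 = 1,  b_2 = 5,  b_3 = 5,  b_4 = 3,  b_5 = 5,  b_6 = 1,  b_7 = 1,  b_8 = 3,  b_9 = 1,  b_{10} = 5.
The sequence repeats with period 8.
(56 - 1) mod 8 = 7, so b_{56} = b_8 = 3.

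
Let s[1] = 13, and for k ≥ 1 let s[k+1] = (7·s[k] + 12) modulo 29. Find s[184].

Listing terms: s[1] = 13, s[2] = 16, s[3] = 8, s[4] = 10, s[5] = 24, s[6] = 6, s[7] = 25, s[8] = 13.
Since s[8] = s[1] = 13, the sequence is periodic with period 7.
So s[184] = s[1 + ((184-1) mod 7)] = s[2] = 16.

16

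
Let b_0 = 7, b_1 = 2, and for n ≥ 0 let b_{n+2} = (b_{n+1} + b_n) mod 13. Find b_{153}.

5

b_0 = 7; b_1 = 2; b_2 = 9; b_3 = 11; b_4 = 7; b_5 = 5; b_6 = 12; b_7 = 4; b_8 = 3; b_9 = 7; b_{10} = 10; b_{11} = 4; b_{12} = 1; b_{13} = 5; b_{14} = 6; b_{15} = 11; b_{16} = 4; b_{17} = 2; b_{18} = 6; b_{19} = 8; b_{20} = 1; b_{21} = 9; b_{22} = 10; b_{23} = 6; b_{24} = 3; b_{25} = 9; b_{26} = 12; b_{27} = 8; b_{28} = 7; b_{29} = 2.
Since (b_{28}, b_{29}) = (b_0, b_1) = (7, 2) (two consecutive terms determine the rest), the sequence is periodic with period 28.
So b_{153} = b_{0 + ((153-0) mod 28)} = b_{13} = 5.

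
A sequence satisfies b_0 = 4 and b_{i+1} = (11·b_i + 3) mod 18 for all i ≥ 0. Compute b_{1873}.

11

Computing terms: b_0 = 4, b_1 = 11, b_2 = 16, b_3 = 17, b_4 = 10, b_5 = 5, b_6 = 4.
The sequence repeats with period 6.
So b_{1873} = b_{0 + ((1873-0) mod 6)} = b_1 = 11.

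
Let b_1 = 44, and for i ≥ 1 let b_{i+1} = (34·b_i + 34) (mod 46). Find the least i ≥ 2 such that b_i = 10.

We have b_1 = 44; b_2 = 12; b_3 = 28; b_4 = 20; b_5 = 24; b_6 = 22; b_7 = 0; b_8 = 34; b_9 = 40; b_{10} = 14; b_{11} = 4; b_{12} = 32; b_{13} = 18; b_{14} = 2; b_{15} = 10; b_{16} = 6; b_{17} = 8; b_{18} = 30; b_{19} = 42; b_{20} = 36; b_{21} = 16; b_{22} = 26; b_{23} = 44.
The sequence repeats with period 22.
The value 10 first appears (with i ≥ 2) at b_{15}.

15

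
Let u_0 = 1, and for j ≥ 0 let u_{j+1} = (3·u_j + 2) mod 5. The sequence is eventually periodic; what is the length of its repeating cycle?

4

Listing terms: u_0 = 1, u_1 = 0, u_2 = 2, u_3 = 3, u_4 = 1.
Since u_4 = u_0 = 1, the sequence is periodic with period 4.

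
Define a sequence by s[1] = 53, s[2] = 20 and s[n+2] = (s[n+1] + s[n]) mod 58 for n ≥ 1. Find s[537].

21

We have s[1] = 53,  s[2] = 20,  s[3] = 15,  s[4] = 35,  s[5] = 50,  s[6] = 27,  s[7] = 19,  s[8] = 46,  s[9] = 7,  s[10] = 53,  s[11] = 2,  s[12] = 55,  s[13] = 57,  s[14] = 54,  s[15] = 53,  s[16] = 49,  s[17] = 44,  s[18] = 35,  s[19] = 21,  s[20] = 56,  s[21] = 19,  s[22] = 17,  s[23] = 36,  s[24] = 53,  s[25] = 31,  s[26] = 26,  s[27] = 57,  s[28] = 25,  s[29] = 24,  s[30] = 49,  s[31] = 15,  s[32] = 6,  s[33] = 21,  s[34] = 27,  s[35] = 48,  s[36] = 17,  s[37] = 7,  s[38] = 24,  s[39] = 31,  s[40] = 55,  s[41] = 28,  s[42] = 25,  s[43] = 53,  s[44] = 20.
The sequence repeats with period 42.
So s[537] = s[1 + ((537-1) mod 42)] = s[33] = 21.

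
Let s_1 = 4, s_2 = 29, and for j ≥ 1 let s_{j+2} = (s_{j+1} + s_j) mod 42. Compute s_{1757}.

17

We have s_1 = 4,  s_2 = 29,  s_3 = 33,  s_4 = 20,  s_5 = 11,  s_6 = 31,  s_7 = 0,  s_8 = 31,  s_9 = 31,  s_{10} = 20,  s_{11} = 9,  s_{12} = 29,  s_{13} = 38,  s_{14} = 25,  s_{15} = 21,  s_{16} = 4,  s_{17} = 25,  s_{18} = 29,  s_{19} = 12,  s_{20} = 41,  s_{21} = 11,  s_{22} = 10,  s_{23} = 21,  s_{24} = 31,  s_{25} = 10,  s_{26} = 41,  s_{27} = 9,  s_{28} = 8,  s_{29} = 17,  s_{30} = 25,  s_{31} = 0,  s_{32} = 25,  s_{33} = 25,  s_{34} = 8,  s_{35} = 33,  s_{36} = 41,  s_{37} = 32,  s_{38} = 31,  s_{39} = 21,  s_{40} = 10,  s_{41} = 31,  s_{42} = 41,  s_{43} = 30,  s_{44} = 29,  s_{45} = 17,  s_{46} = 4,  s_{47} = 21,  s_{48} = 25,  s_{49} = 4,  s_{50} = 29.
Since (s_{49}, s_{50}) = (s_1, s_2) = (4, 29) (two consecutive terms determine the rest), the sequence is periodic with period 48.
(1757 - 1) mod 48 = 28, so s_{1757} = s_{29} = 17.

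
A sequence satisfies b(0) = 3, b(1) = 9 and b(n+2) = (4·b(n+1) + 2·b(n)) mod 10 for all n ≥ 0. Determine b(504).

8

b(0) = 3, b(1) = 9, b(2) = 2, b(3) = 6, b(4) = 8, b(5) = 4, b(6) = 2, b(7) = 6.
Since (b(6), b(7)) = (b(2), b(3)) = (2, 6) (two consecutive terms determine the rest), the sequence is eventually periodic: after a pre-period of length 2 it cycles with period 4.
For n ≥ 2, b(n) depends only on (n - 2) mod 4. (504 - 2) mod 4 = 2, so b(504) = b(4) = 8.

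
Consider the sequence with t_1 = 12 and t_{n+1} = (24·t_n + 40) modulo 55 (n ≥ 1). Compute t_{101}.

12

Computing terms: t_1 = 12, t_2 = 53, t_3 = 47, t_4 = 13, t_5 = 22, t_6 = 18, t_7 = 32, t_8 = 38, t_9 = 17, t_{10} = 8, t_{11} = 12.
Since t_{11} = t_1 = 12, the sequence is periodic with period 10.
(101 - 1) mod 10 = 0, so t_{101} = t_1 = 12.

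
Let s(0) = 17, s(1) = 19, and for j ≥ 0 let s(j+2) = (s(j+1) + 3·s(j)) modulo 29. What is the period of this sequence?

Computing terms: s(0) = 17, s(1) = 19, s(2) = 12, s(3) = 11, s(4) = 18, s(5) = 22, s(6) = 18, s(7) = 26, s(8) = 22, s(9) = 13, s(10) = 21, s(11) = 2, s(12) = 7, s(13) = 13, s(14) = 5, s(15) = 15, s(16) = 1, s(17) = 17, s(18) = 20, s(19) = 13, s(20) = 15, s(21) = 25, s(22) = 12, s(23) = 0, s(24) = 7, s(25) = 7, s(26) = 28, s(27) = 20, s(28) = 17, s(29) = 19.
The sequence repeats with period 28.

28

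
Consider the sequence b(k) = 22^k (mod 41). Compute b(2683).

Listing terms: b(1) = 22, b(2) = 33, b(3) = 29, b(4) = 23, b(5) = 14, b(6) = 21, b(7) = 11, b(8) = 37, b(9) = 35, b(10) = 32, b(11) = 7, b(12) = 31, b(13) = 26, b(14) = 39, b(15) = 38, b(16) = 16, b(17) = 24, b(18) = 36, b(19) = 13, b(20) = 40, b(21) = 19, b(22) = 8, b(23) = 12, b(24) = 18, b(25) = 27, b(26) = 20, b(27) = 30, b(28) = 4, b(29) = 6, b(30) = 9, b(31) = 34, b(32) = 10, b(33) = 15, b(34) = 2, b(35) = 3, b(36) = 25, b(37) = 17, b(38) = 5, b(39) = 28, b(40) = 1, b(41) = 22.
The sequence repeats with period 40.
So b(2683) = b(1 + ((2683-1) mod 40)) = b(3) = 29.

29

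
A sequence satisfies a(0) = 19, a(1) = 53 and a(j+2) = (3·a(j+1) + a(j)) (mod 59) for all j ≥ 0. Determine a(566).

We have a(0) = 19; a(1) = 53; a(2) = 1; a(3) = 56; a(4) = 51; a(5) = 32; a(6) = 29; a(7) = 1; a(8) = 32; a(9) = 38; a(10) = 28; a(11) = 4; a(12) = 40; a(13) = 6; a(14) = 58; a(15) = 3; a(16) = 8; a(17) = 27; a(18) = 30; a(19) = 58; a(20) = 27; a(21) = 21; a(22) = 31; a(23) = 55; a(24) = 19; a(25) = 53.
The sequence repeats with period 24.
So a(566) = a(0 + ((566-0) mod 24)) = a(14) = 58.

58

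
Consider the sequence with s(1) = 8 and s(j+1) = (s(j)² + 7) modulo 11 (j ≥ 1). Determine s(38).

Computing terms: s(1) = 8; s(2) = 5; s(3) = 10; s(4) = 8.
Since s(4) = s(1) = 8, the sequence is periodic with period 3.
So s(38) = s(1 + ((38-1) mod 3)) = s(2) = 5.

5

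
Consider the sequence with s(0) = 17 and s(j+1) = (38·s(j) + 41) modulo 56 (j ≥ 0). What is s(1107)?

Listing terms: s(0) = 17,  s(1) = 15,  s(2) = 51,  s(3) = 19,  s(4) = 35,  s(5) = 27,  s(6) = 3,  s(7) = 43,  s(8) = 51.
Since s(8) = s(2) = 51, the sequence is eventually periodic: after a pre-period of length 2 it cycles with period 6.
For j ≥ 2, s(j) depends only on (j - 2) mod 6. (1107 - 2) mod 6 = 1, so s(1107) = s(3) = 19.

19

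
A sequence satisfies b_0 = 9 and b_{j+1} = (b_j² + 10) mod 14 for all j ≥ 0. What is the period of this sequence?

3

Computing terms: b_0 = 9; b_1 = 7; b_2 = 3; b_3 = 5; b_4 = 7.
Since b_4 = b_1 = 7, the sequence is eventually periodic: after a pre-period of length 1 it cycles with period 3.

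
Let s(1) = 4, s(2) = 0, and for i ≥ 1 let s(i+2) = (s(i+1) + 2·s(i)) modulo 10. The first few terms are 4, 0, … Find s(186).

We have s(1) = 4, s(2) = 0, s(3) = 8, s(4) = 8, s(5) = 4, s(6) = 0.
The sequence repeats with period 4.
(186 - 1) mod 4 = 1, so s(186) = s(2) = 0.

0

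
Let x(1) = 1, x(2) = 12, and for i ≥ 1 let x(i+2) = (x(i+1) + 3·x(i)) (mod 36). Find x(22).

x(1) = 1,  x(2) = 12,  x(3) = 15,  x(4) = 15,  x(5) = 24,  x(6) = 33,  x(7) = 33,  x(8) = 24,  x(9) = 15,  x(10) = 15.
Since (x(9), x(10)) = (x(3), x(4)) = (15, 15) (two consecutive terms determine the rest), the sequence is eventually periodic: after a pre-period of length 2 it cycles with period 6.
For i ≥ 3, x(i) depends only on (i - 3) mod 6. (22 - 3) mod 6 = 1, so x(22) = x(4) = 15.

15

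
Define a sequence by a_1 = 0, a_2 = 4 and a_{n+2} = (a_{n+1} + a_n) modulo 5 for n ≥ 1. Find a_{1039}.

1

We have a_1 = 0, a_2 = 4, a_3 = 4, a_4 = 3, a_5 = 2, a_6 = 0, a_7 = 2, a_8 = 2, a_9 = 4, a_{10} = 1, a_{11} = 0, a_{12} = 1, a_{13} = 1, a_{14} = 2, a_{15} = 3, a_{16} = 0, a_{17} = 3, a_{18} = 3, a_{19} = 1, a_{20} = 4, a_{21} = 0, a_{22} = 4.
The sequence repeats with period 20.
So a_{1039} = a_{1 + ((1039-1) mod 20)} = a_{19} = 1.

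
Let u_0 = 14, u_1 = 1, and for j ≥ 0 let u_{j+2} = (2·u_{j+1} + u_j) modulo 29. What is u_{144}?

24

u_0 = 14,  u_1 = 1,  u_2 = 16,  u_3 = 4,  u_4 = 24,  u_5 = 23,  u_6 = 12,  u_7 = 18,  u_8 = 19,  u_9 = 27,  u_{10} = 15,  u_{11} = 28,  u_{12} = 13,  u_{13} = 25,  u_{14} = 5,  u_{15} = 6,  u_{16} = 17,  u_{17} = 11,  u_{18} = 10,  u_{19} = 2,  u_{20} = 14,  u_{21} = 1.
Since (u_{20}, u_{21}) = (u_0, u_1) = (14, 1) (two consecutive terms determine the rest), the sequence is periodic with period 20.
So u_{144} = u_{0 + ((144-0) mod 20)} = u_4 = 24.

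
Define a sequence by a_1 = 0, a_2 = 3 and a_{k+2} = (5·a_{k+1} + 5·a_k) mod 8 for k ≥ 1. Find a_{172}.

2

Computing terms: a_1 = 0; a_2 = 3; a_3 = 7; a_4 = 2; a_5 = 5; a_6 = 3; a_7 = 0; a_8 = 7; a_9 = 3; a_{10} = 2; a_{11} = 1; a_{12} = 7; a_{13} = 0; a_{14} = 3.
Since (a_{13}, a_{14}) = (a_1, a_2) = (0, 3) (two consecutive terms determine the rest), the sequence is periodic with period 12.
(172 - 1) mod 12 = 3, so a_{172} = a_4 = 2.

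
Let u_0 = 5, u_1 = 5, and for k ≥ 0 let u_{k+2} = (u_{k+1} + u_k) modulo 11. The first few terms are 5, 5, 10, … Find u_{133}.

Listing terms: u_0 = 5, u_1 = 5, u_2 = 10, u_3 = 4, u_4 = 3, u_5 = 7, u_6 = 10, u_7 = 6, u_8 = 5, u_9 = 0, u_{10} = 5, u_{11} = 5.
Since (u_{10}, u_{11}) = (u_0, u_1) = (5, 5) (two consecutive terms determine the rest), the sequence is periodic with period 10.
So u_{133} = u_{0 + ((133-0) mod 10)} = u_3 = 4.

4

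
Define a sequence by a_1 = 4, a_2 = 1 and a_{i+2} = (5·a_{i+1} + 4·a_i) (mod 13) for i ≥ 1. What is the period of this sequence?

We have a_1 = 4,  a_2 = 1,  a_3 = 8,  a_4 = 5,  a_5 = 5,  a_6 = 6,  a_7 = 11,  a_8 = 1,  a_9 = 10,  a_{10} = 2,  a_{11} = 11,  a_{12} = 11,  a_{13} = 8,  a_{14} = 6,  a_{15} = 10,  a_{16} = 9,  a_{17} = 7,  a_{18} = 6,  a_{19} = 6,  a_{20} = 2,  a_{21} = 8,  a_{22} = 9,  a_{23} = 12,  a_{24} = 5,  a_{25} = 8,  a_{26} = 8,  a_{27} = 7,  a_{28} = 2,  a_{29} = 12,  a_{30} = 3,  a_{31} = 11,  a_{32} = 2,  a_{33} = 2,  a_{34} = 5,  a_{35} = 7,  a_{36} = 3,  a_{37} = 4,  a_{38} = 6,  a_{39} = 7,  a_{40} = 7,  a_{41} = 11,  a_{42} = 5,  a_{43} = 4,  a_{44} = 1.
Since (a_{43}, a_{44}) = (a_1, a_2) = (4, 1) (two consecutive terms determine the rest), the sequence is periodic with period 42.

42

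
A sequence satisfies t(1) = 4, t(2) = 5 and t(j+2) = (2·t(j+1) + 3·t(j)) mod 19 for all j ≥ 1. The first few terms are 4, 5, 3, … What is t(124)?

t(1) = 4, t(2) = 5, t(3) = 3, t(4) = 2, t(5) = 13, t(6) = 13, t(7) = 8, t(8) = 17, t(9) = 1, t(10) = 15, t(11) = 14, t(12) = 16, t(13) = 17, t(14) = 6, t(15) = 6, t(16) = 11, t(17) = 2, t(18) = 18, t(19) = 4, t(20) = 5.
The sequence repeats with period 18.
So t(124) = t(1 + ((124-1) mod 18)) = t(16) = 11.

11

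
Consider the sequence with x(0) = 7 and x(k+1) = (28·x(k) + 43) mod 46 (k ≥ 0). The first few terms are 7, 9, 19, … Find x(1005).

39

Computing terms: x(0) = 7, x(1) = 9, x(2) = 19, x(3) = 23, x(4) = 43, x(5) = 5, x(6) = 45, x(7) = 15, x(8) = 3, x(9) = 35, x(10) = 11, x(11) = 29, x(12) = 27, x(13) = 17, x(14) = 13, x(15) = 39, x(16) = 31, x(17) = 37, x(18) = 21, x(19) = 33, x(20) = 1, x(21) = 25, x(22) = 7.
The sequence repeats with period 22.
So x(1005) = x(0 + ((1005-0) mod 22)) = x(15) = 39.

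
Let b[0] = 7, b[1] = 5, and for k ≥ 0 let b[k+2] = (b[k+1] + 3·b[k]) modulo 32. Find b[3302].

Listing terms: b[0] = 7, b[1] = 5, b[2] = 26, b[3] = 9, b[4] = 23, b[5] = 18, b[6] = 23, b[7] = 13, b[8] = 18, b[9] = 25, b[10] = 15, b[11] = 26, b[12] = 7, b[13] = 21, b[14] = 10, b[15] = 9, b[16] = 7, b[17] = 2, b[18] = 23, b[19] = 29, b[20] = 2, b[21] = 25, b[22] = 31, b[23] = 10, b[24] = 7, b[25] = 5.
The sequence repeats with period 24.
(3302 - 0) mod 24 = 14, so b[3302] = b[14] = 10.

10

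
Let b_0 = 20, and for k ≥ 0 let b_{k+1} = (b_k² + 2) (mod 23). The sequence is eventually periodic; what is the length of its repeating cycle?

b_0 = 20,  b_1 = 11,  b_2 = 8,  b_3 = 20.
Since b_3 = b_0 = 20, the sequence is periodic with period 3.

3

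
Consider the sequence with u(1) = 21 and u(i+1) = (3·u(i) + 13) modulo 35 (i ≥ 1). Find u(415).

Computing terms: u(1) = 21,  u(2) = 6,  u(3) = 31,  u(4) = 1,  u(5) = 16,  u(6) = 26,  u(7) = 21.
The sequence repeats with period 6.
(415 - 1) mod 6 = 0, so u(415) = u(1) = 21.

21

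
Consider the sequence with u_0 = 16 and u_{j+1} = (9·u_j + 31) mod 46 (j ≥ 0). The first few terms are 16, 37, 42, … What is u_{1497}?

Computing terms: u_0 = 16, u_1 = 37, u_2 = 42, u_3 = 41, u_4 = 32, u_5 = 43, u_6 = 4, u_7 = 21, u_8 = 36, u_9 = 33, u_{10} = 6, u_{11} = 39, u_{12} = 14, u_{13} = 19, u_{14} = 18, u_{15} = 9, u_{16} = 20, u_{17} = 27, u_{18} = 44, u_{19} = 13, u_{20} = 10, u_{21} = 29, u_{22} = 16.
The sequence repeats with period 22.
(1497 - 0) mod 22 = 1, so u_{1497} = u_1 = 37.

37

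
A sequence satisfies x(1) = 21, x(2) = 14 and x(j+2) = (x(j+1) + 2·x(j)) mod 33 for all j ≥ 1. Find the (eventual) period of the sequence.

We have x(1) = 21; x(2) = 14; x(3) = 23; x(4) = 18; x(5) = 31; x(6) = 1; x(7) = 30; x(8) = 32; x(9) = 26; x(10) = 24; x(11) = 10; x(12) = 25; x(13) = 12; x(14) = 29; x(15) = 20; x(16) = 12; x(17) = 19; x(18) = 10; x(19) = 15; x(20) = 2; x(21) = 32; x(22) = 3; x(23) = 1; x(24) = 7; x(25) = 9; x(26) = 23; x(27) = 8; x(28) = 21; x(29) = 4; x(30) = 13; x(31) = 21; x(32) = 14.
The sequence repeats with period 30.

30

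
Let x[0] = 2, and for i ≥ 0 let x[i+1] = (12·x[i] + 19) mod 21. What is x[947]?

Listing terms: x[0] = 2; x[1] = 1; x[2] = 10; x[3] = 13; x[4] = 7; x[5] = 19; x[6] = 16; x[7] = 1.
Since x[7] = x[1] = 1, the sequence is eventually periodic: after a pre-period of length 1 it cycles with period 6.
For i ≥ 1, x[i] depends only on (i - 1) mod 6. (947 - 1) mod 6 = 4, so x[947] = x[5] = 19.

19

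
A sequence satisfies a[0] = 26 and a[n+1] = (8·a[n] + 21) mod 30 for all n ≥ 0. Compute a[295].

25

We have a[0] = 26; a[1] = 19; a[2] = 23; a[3] = 25; a[4] = 11; a[5] = 19.
Since a[5] = a[1] = 19, the sequence is eventually periodic: after a pre-period of length 1 it cycles with period 4.
For n ≥ 1, a[n] depends only on (n - 1) mod 4. (295 - 1) mod 4 = 2, so a[295] = a[3] = 25.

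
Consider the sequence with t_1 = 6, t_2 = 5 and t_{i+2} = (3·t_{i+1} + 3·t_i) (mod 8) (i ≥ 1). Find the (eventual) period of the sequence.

6

Listing terms: t_1 = 6,  t_2 = 5,  t_3 = 1,  t_4 = 2,  t_5 = 1,  t_6 = 1,  t_7 = 6,  t_8 = 5.
Since (t_7, t_8) = (t_1, t_2) = (6, 5) (two consecutive terms determine the rest), the sequence is periodic with period 6.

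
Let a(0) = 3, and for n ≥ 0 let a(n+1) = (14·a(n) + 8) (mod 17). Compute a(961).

16

We have a(0) = 3,  a(1) = 16,  a(2) = 11,  a(3) = 9,  a(4) = 15,  a(5) = 14,  a(6) = 0,  a(7) = 8,  a(8) = 1,  a(9) = 5,  a(10) = 10,  a(11) = 12,  a(12) = 6,  a(13) = 7,  a(14) = 4,  a(15) = 13,  a(16) = 3.
Since a(16) = a(0) = 3, the sequence is periodic with period 16.
(961 - 0) mod 16 = 1, so a(961) = a(1) = 16.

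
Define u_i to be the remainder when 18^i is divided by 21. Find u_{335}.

9

u_1 = 18, u_2 = 9, u_3 = 15, u_4 = 18.
Since u_4 = u_1 = 18, the sequence is periodic with period 3.
So u_{335} = u_{1 + ((335-1) mod 3)} = u_2 = 9.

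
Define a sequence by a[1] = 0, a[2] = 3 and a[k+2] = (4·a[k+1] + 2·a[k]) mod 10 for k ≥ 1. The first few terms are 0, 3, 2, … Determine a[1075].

Computing terms: a[1] = 0,  a[2] = 3,  a[3] = 2,  a[4] = 4,  a[5] = 0,  a[6] = 8,  a[7] = 2,  a[8] = 4.
Since (a[7], a[8]) = (a[3], a[4]) = (2, 4) (two consecutive terms determine the rest), the sequence is eventually periodic: after a pre-period of length 2 it cycles with period 4.
For k ≥ 3, a[k] depends only on (k - 3) mod 4. (1075 - 3) mod 4 = 0, so a[1075] = a[3] = 2.

2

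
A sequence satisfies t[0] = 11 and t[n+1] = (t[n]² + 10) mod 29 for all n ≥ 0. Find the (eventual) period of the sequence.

t[0] = 11,  t[1] = 15,  t[2] = 3,  t[3] = 19,  t[4] = 23,  t[5] = 17,  t[6] = 9,  t[7] = 4,  t[8] = 26,  t[9] = 19.
Since t[9] = t[3] = 19, the sequence is eventually periodic: after a pre-period of length 3 it cycles with period 6.

6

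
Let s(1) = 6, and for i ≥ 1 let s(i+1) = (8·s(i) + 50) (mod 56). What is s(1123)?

50

Listing terms: s(1) = 6; s(2) = 42; s(3) = 50; s(4) = 2; s(5) = 10; s(6) = 18; s(7) = 26; s(8) = 34; s(9) = 42.
Since s(9) = s(2) = 42, the sequence is eventually periodic: after a pre-period of length 1 it cycles with period 7.
For i ≥ 2, s(i) depends only on (i - 2) mod 7. (1123 - 2) mod 7 = 1, so s(1123) = s(3) = 50.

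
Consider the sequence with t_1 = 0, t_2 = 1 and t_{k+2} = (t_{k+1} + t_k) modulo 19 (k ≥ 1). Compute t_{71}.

18

t_1 = 0, t_2 = 1, t_3 = 1, t_4 = 2, t_5 = 3, t_6 = 5, t_7 = 8, t_8 = 13, t_9 = 2, t_{10} = 15, t_{11} = 17, t_{12} = 13, t_{13} = 11, t_{14} = 5, t_{15} = 16, t_{16} = 2, t_{17} = 18, t_{18} = 1, t_{19} = 0, t_{20} = 1.
The sequence repeats with period 18.
(71 - 1) mod 18 = 16, so t_{71} = t_{17} = 18.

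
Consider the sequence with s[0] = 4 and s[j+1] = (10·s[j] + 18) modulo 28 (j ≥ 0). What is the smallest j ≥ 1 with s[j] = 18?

6

Computing terms: s[0] = 4, s[1] = 2, s[2] = 10, s[3] = 6, s[4] = 22, s[5] = 14, s[6] = 18, s[7] = 2.
Since s[7] = s[1] = 2, the sequence is eventually periodic: after a pre-period of length 1 it cycles with period 6.
The value 18 first appears (with j ≥ 1) at s[6].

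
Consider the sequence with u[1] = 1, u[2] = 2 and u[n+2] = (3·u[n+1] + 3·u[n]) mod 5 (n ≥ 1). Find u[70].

2

Computing terms: u[1] = 1, u[2] = 2, u[3] = 4, u[4] = 3, u[5] = 1, u[6] = 2.
The sequence repeats with period 4.
So u[70] = u[1 + ((70-1) mod 4)] = u[2] = 2.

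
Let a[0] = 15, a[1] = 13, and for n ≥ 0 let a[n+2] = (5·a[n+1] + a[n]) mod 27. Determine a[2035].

8

Computing terms: a[0] = 15,  a[1] = 13,  a[2] = 26,  a[3] = 8,  a[4] = 12,  a[5] = 14,  a[6] = 1,  a[7] = 19,  a[8] = 15,  a[9] = 13.
Since (a[8], a[9]) = (a[0], a[1]) = (15, 13) (two consecutive terms determine the rest), the sequence is periodic with period 8.
(2035 - 0) mod 8 = 3, so a[2035] = a[3] = 8.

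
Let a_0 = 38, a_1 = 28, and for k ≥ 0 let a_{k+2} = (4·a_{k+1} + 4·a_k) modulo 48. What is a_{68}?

Computing terms: a_0 = 38; a_1 = 28; a_2 = 24; a_3 = 16; a_4 = 16; a_5 = 32; a_6 = 0; a_7 = 32; a_8 = 32; a_9 = 16; a_{10} = 0; a_{11} = 16; a_{12} = 16.
Since (a_{11}, a_{12}) = (a_3, a_4) = (16, 16) (two consecutive terms determine the rest), the sequence is eventually periodic: after a pre-period of length 3 it cycles with period 8.
For k ≥ 3, a_k depends only on (k - 3) mod 8. (68 - 3) mod 8 = 1, so a_{68} = a_4 = 16.

16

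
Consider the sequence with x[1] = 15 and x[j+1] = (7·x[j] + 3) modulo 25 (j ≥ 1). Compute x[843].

We have x[1] = 15,  x[2] = 8,  x[3] = 9,  x[4] = 16,  x[5] = 15.
Since x[5] = x[1] = 15, the sequence is periodic with period 4.
So x[843] = x[1 + ((843-1) mod 4)] = x[3] = 9.

9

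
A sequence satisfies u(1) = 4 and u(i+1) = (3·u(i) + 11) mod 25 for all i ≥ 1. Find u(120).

u(1) = 4,  u(2) = 23,  u(3) = 5,  u(4) = 1,  u(5) = 14,  u(6) = 3,  u(7) = 20,  u(8) = 21,  u(9) = 24,  u(10) = 8,  u(11) = 10,  u(12) = 16,  u(13) = 9,  u(14) = 13,  u(15) = 0,  u(16) = 11,  u(17) = 19,  u(18) = 18,  u(19) = 15,  u(20) = 6,  u(21) = 4.
Since u(21) = u(1) = 4, the sequence is periodic with period 20.
So u(120) = u(1 + ((120-1) mod 20)) = u(20) = 6.

6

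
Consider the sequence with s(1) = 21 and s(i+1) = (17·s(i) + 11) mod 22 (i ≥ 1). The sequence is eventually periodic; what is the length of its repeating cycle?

s(1) = 21; s(2) = 16; s(3) = 19; s(4) = 4; s(5) = 13; s(6) = 12; s(7) = 17; s(8) = 14; s(9) = 7; s(10) = 20; s(11) = 21.
Since s(11) = s(1) = 21, the sequence is periodic with period 10.

10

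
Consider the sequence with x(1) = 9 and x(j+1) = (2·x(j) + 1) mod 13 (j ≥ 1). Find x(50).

Listing terms: x(1) = 9,  x(2) = 6,  x(3) = 0,  x(4) = 1,  x(5) = 3,  x(6) = 7,  x(7) = 2,  x(8) = 5,  x(9) = 11,  x(10) = 10,  x(11) = 8,  x(12) = 4,  x(13) = 9.
Since x(13) = x(1) = 9, the sequence is periodic with period 12.
(50 - 1) mod 12 = 1, so x(50) = x(2) = 6.

6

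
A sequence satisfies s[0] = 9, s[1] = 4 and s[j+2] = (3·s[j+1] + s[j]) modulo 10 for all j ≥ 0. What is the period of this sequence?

12

Listing terms: s[0] = 9, s[1] = 4, s[2] = 1, s[3] = 7, s[4] = 2, s[5] = 3, s[6] = 1, s[7] = 6, s[8] = 9, s[9] = 3, s[10] = 8, s[11] = 7, s[12] = 9, s[13] = 4.
Since (s[12], s[13]) = (s[0], s[1]) = (9, 4) (two consecutive terms determine the rest), the sequence is periodic with period 12.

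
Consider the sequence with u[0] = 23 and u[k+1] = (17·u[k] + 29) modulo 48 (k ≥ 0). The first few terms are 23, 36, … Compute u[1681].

36

Computing terms: u[0] = 23,  u[1] = 36,  u[2] = 17,  u[3] = 30,  u[4] = 11,  u[5] = 24,  u[6] = 5,  u[7] = 18,  u[8] = 47,  u[9] = 12,  u[10] = 41,  u[11] = 6,  u[12] = 35,  u[13] = 0,  u[14] = 29,  u[15] = 42,  u[16] = 23.
The sequence repeats with period 16.
(1681 - 0) mod 16 = 1, so u[1681] = u[1] = 36.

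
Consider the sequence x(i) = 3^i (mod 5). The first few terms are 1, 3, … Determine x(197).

x(0) = 1; x(1) = 3; x(2) = 4; x(3) = 2; x(4) = 1.
Since x(4) = x(0) = 1, the sequence is periodic with period 4.
So x(197) = x(0 + ((197-0) mod 4)) = x(1) = 3.

3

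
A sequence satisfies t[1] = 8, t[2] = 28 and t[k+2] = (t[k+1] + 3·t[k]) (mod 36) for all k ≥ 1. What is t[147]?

16

t[1] = 8, t[2] = 28, t[3] = 16, t[4] = 28, t[5] = 4, t[6] = 16, t[7] = 28.
Since (t[6], t[7]) = (t[3], t[4]) = (16, 28) (two consecutive terms determine the rest), the sequence is eventually periodic: after a pre-period of length 2 it cycles with period 3.
For k ≥ 3, t[k] depends only on (k - 3) mod 3. (147 - 3) mod 3 = 0, so t[147] = t[3] = 16.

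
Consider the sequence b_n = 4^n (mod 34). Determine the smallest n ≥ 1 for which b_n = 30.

b_0 = 1; b_1 = 4; b_2 = 16; b_3 = 30; b_4 = 18; b_5 = 4.
Since b_5 = b_1 = 4, the sequence is eventually periodic: after a pre-period of length 1 it cycles with period 4.
The value 30 first appears (with n ≥ 1) at b_3.

3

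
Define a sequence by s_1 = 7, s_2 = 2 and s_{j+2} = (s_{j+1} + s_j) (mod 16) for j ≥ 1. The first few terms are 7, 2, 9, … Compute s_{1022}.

Listing terms: s_1 = 7; s_2 = 2; s_3 = 9; s_4 = 11; s_5 = 4; s_6 = 15; s_7 = 3; s_8 = 2; s_9 = 5; s_{10} = 7; s_{11} = 12; s_{12} = 3; s_{13} = 15; s_{14} = 2; s_{15} = 1; s_{16} = 3; s_{17} = 4; s_{18} = 7; s_{19} = 11; s_{20} = 2; s_{21} = 13; s_{22} = 15; s_{23} = 12; s_{24} = 11; s_{25} = 7; s_{26} = 2.
Since (s_{25}, s_{26}) = (s_1, s_2) = (7, 2) (two consecutive terms determine the rest), the sequence is periodic with period 24.
So s_{1022} = s_{1 + ((1022-1) mod 24)} = s_{14} = 2.

2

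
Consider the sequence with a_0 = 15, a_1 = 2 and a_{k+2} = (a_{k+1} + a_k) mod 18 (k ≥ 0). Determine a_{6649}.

We have a_0 = 15,  a_1 = 2,  a_2 = 17,  a_3 = 1,  a_4 = 0,  a_5 = 1,  a_6 = 1,  a_7 = 2,  a_8 = 3,  a_9 = 5,  a_{10} = 8,  a_{11} = 13,  a_{12} = 3,  a_{13} = 16,  a_{14} = 1,  a_{15} = 17,  a_{16} = 0,  a_{17} = 17,  a_{18} = 17,  a_{19} = 16,  a_{20} = 15,  a_{21} = 13,  a_{22} = 10,  a_{23} = 5,  a_{24} = 15,  a_{25} = 2.
Since (a_{24}, a_{25}) = (a_0, a_1) = (15, 2) (two consecutive terms determine the rest), the sequence is periodic with period 24.
So a_{6649} = a_{0 + ((6649-0) mod 24)} = a_1 = 2.

2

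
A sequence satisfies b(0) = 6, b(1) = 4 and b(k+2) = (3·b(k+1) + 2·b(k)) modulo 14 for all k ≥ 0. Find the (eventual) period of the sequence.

b(0) = 6; b(1) = 4; b(2) = 10; b(3) = 10; b(4) = 8; b(5) = 2; b(6) = 8; b(7) = 0; b(8) = 2; b(9) = 6; b(10) = 8; b(11) = 8; b(12) = 12; b(13) = 10; b(14) = 12; b(15) = 0; b(16) = 10; b(17) = 2; b(18) = 12; b(19) = 12; b(20) = 4; b(21) = 8; b(22) = 4; b(23) = 0; b(24) = 8; b(25) = 10; b(26) = 4; b(27) = 4; b(28) = 6; b(29) = 12; b(30) = 6; b(31) = 0; b(32) = 12; b(33) = 8; b(34) = 6; b(35) = 6; b(36) = 2; b(37) = 4; b(38) = 2; b(39) = 0; b(40) = 4; b(41) = 12; b(42) = 2; b(43) = 2; b(44) = 10; b(45) = 6; b(46) = 10; b(47) = 0; b(48) = 6; b(49) = 4.
Since (b(48), b(49)) = (b(0), b(1)) = (6, 4) (two consecutive terms determine the rest), the sequence is periodic with period 48.

48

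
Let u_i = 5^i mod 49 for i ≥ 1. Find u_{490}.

30

Listing terms: u_1 = 5,  u_2 = 25,  u_3 = 27,  u_4 = 37,  u_5 = 38,  u_6 = 43,  u_7 = 19,  u_8 = 46,  u_9 = 34,  u_{10} = 23,  u_{11} = 17,  u_{12} = 36,  u_{13} = 33,  u_{14} = 18,  u_{15} = 41,  u_{16} = 9,  u_{17} = 45,  u_{18} = 29,  u_{19} = 47,  u_{20} = 39,  u_{21} = 48,  u_{22} = 44,  u_{23} = 24,  u_{24} = 22,  u_{25} = 12,  u_{26} = 11,  u_{27} = 6,  u_{28} = 30,  u_{29} = 3,  u_{30} = 15,  u_{31} = 26,  u_{32} = 32,  u_{33} = 13,  u_{34} = 16,  u_{35} = 31,  u_{36} = 8,  u_{37} = 40,  u_{38} = 4,  u_{39} = 20,  u_{40} = 2,  u_{41} = 10,  u_{42} = 1,  u_{43} = 5.
Since u_{43} = u_1 = 5, the sequence is periodic with period 42.
(490 - 1) mod 42 = 27, so u_{490} = u_{28} = 30.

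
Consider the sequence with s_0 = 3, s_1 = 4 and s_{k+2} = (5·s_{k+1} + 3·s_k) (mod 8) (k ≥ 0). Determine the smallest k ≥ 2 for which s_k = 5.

2

Listing terms: s_0 = 3; s_1 = 4; s_2 = 5; s_3 = 5; s_4 = 0; s_5 = 7; s_6 = 3; s_7 = 4.
Since (s_6, s_7) = (s_0, s_1) = (3, 4) (two consecutive terms determine the rest), the sequence is periodic with period 6.
The value 5 first appears (with k ≥ 2) at s_2.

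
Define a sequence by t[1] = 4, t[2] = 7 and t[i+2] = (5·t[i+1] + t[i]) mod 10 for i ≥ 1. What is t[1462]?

t[1] = 4; t[2] = 7; t[3] = 9; t[4] = 2; t[5] = 9; t[6] = 7; t[7] = 4; t[8] = 7.
Since (t[7], t[8]) = (t[1], t[2]) = (4, 7) (two consecutive terms determine the rest), the sequence is periodic with period 6.
(1462 - 1) mod 6 = 3, so t[1462] = t[4] = 2.

2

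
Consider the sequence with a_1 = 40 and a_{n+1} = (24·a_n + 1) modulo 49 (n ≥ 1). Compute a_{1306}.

We have a_1 = 40,  a_2 = 30,  a_3 = 35,  a_4 = 8,  a_5 = 46,  a_6 = 27,  a_7 = 12,  a_8 = 44,  a_9 = 28,  a_{10} = 36,  a_{11} = 32,  a_{12} = 34,  a_{13} = 33,  a_{14} = 9,  a_{15} = 21,  a_{16} = 15,  a_{17} = 18,  a_{18} = 41,  a_{19} = 5,  a_{20} = 23,  a_{21} = 14,  a_{22} = 43,  a_{23} = 4,  a_{24} = 48,  a_{25} = 26,  a_{26} = 37,  a_{27} = 7,  a_{28} = 22,  a_{29} = 39,  a_{30} = 6,  a_{31} = 47,  a_{32} = 2,  a_{33} = 0,  a_{34} = 1,  a_{35} = 25,  a_{36} = 13,  a_{37} = 19,  a_{38} = 16,  a_{39} = 42,  a_{40} = 29,  a_{41} = 11,  a_{42} = 20,  a_{43} = 40.
The sequence repeats with period 42.
So a_{1306} = a_{1 + ((1306-1) mod 42)} = a_4 = 8.

8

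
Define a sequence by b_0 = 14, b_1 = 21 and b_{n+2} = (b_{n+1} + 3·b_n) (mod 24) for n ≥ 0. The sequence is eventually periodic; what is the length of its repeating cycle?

b_0 = 14,  b_1 = 21,  b_2 = 15,  b_3 = 6,  b_4 = 3,  b_5 = 21,  b_6 = 6,  b_7 = 21,  b_8 = 15.
Since (b_7, b_8) = (b_1, b_2) = (21, 15) (two consecutive terms determine the rest), the sequence is eventually periodic: after a pre-period of length 1 it cycles with period 6.

6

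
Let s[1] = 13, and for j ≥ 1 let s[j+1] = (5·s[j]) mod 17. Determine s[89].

4

s[1] = 13,  s[2] = 14,  s[3] = 2,  s[4] = 10,  s[5] = 16,  s[6] = 12,  s[7] = 9,  s[8] = 11,  s[9] = 4,  s[10] = 3,  s[11] = 15,  s[12] = 7,  s[13] = 1,  s[14] = 5,  s[15] = 8,  s[16] = 6,  s[17] = 13.
Since s[17] = s[1] = 13, the sequence is periodic with period 16.
(89 - 1) mod 16 = 8, so s[89] = s[9] = 4.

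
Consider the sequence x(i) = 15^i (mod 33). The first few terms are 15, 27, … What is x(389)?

Listing terms: x(1) = 15, x(2) = 27, x(3) = 9, x(4) = 3, x(5) = 12, x(6) = 15.
Since x(6) = x(1) = 15, the sequence is periodic with period 5.
(389 - 1) mod 5 = 3, so x(389) = x(4) = 3.

3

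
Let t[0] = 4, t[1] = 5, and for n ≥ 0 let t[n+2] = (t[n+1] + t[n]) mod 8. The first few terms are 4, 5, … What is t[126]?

4

Computing terms: t[0] = 4; t[1] = 5; t[2] = 1; t[3] = 6; t[4] = 7; t[5] = 5; t[6] = 4; t[7] = 1; t[8] = 5; t[9] = 6; t[10] = 3; t[11] = 1; t[12] = 4; t[13] = 5.
Since (t[12], t[13]) = (t[0], t[1]) = (4, 5) (two consecutive terms determine the rest), the sequence is periodic with period 12.
So t[126] = t[0 + ((126-0) mod 12)] = t[6] = 4.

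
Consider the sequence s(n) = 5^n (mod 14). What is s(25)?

Listing terms: s(1) = 5,  s(2) = 11,  s(3) = 13,  s(4) = 9,  s(5) = 3,  s(6) = 1,  s(7) = 5.
Since s(7) = s(1) = 5, the sequence is periodic with period 6.
(25 - 1) mod 6 = 0, so s(25) = s(1) = 5.

5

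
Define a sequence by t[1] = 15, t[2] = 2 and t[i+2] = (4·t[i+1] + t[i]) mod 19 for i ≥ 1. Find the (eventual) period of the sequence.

Listing terms: t[1] = 15, t[2] = 2, t[3] = 4, t[4] = 18, t[5] = 0, t[6] = 18, t[7] = 15, t[8] = 2.
The sequence repeats with period 6.

6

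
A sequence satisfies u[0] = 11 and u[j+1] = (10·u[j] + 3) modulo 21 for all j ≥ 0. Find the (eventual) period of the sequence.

6

Computing terms: u[0] = 11, u[1] = 8, u[2] = 20, u[3] = 14, u[4] = 17, u[5] = 5, u[6] = 11.
The sequence repeats with period 6.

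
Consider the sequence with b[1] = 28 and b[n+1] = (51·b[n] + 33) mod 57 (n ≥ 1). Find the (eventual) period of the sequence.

Listing terms: b[1] = 28,  b[2] = 36,  b[3] = 45,  b[4] = 48,  b[5] = 30,  b[6] = 24,  b[7] = 3,  b[8] = 15,  b[9] = 0,  b[10] = 33,  b[11] = 6,  b[12] = 54,  b[13] = 51,  b[14] = 12,  b[15] = 18,  b[16] = 39,  b[17] = 27,  b[18] = 42,  b[19] = 9,  b[20] = 36.
Since b[20] = b[2] = 36, the sequence is eventually periodic: after a pre-period of length 1 it cycles with period 18.

18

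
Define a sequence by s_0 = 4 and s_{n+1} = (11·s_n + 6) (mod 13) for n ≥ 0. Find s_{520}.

s_0 = 4, s_1 = 11, s_2 = 10, s_3 = 12, s_4 = 8, s_5 = 3, s_6 = 0, s_7 = 6, s_8 = 7, s_9 = 5, s_{10} = 9, s_{11} = 1, s_{12} = 4.
The sequence repeats with period 12.
(520 - 0) mod 12 = 4, so s_{520} = s_4 = 8.

8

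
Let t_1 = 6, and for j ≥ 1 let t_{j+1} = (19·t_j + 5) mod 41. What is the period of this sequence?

Computing terms: t_1 = 6, t_2 = 37, t_3 = 11, t_4 = 9, t_5 = 12, t_6 = 28, t_7 = 4, t_8 = 40, t_9 = 27, t_{10} = 26, t_{11} = 7, t_{12} = 15, t_{13} = 3, t_{14} = 21, t_{15} = 35, t_{16} = 14, t_{17} = 25, t_{18} = 29, t_{19} = 23, t_{20} = 32, t_{21} = 39, t_{22} = 8, t_{23} = 34, t_{24} = 36, t_{25} = 33, t_{26} = 17, t_{27} = 0, t_{28} = 5, t_{29} = 18, t_{30} = 19, t_{31} = 38, t_{32} = 30, t_{33} = 1, t_{34} = 24, t_{35} = 10, t_{36} = 31, t_{37} = 20, t_{38} = 16, t_{39} = 22, t_{40} = 13, t_{41} = 6.
The sequence repeats with period 40.

40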